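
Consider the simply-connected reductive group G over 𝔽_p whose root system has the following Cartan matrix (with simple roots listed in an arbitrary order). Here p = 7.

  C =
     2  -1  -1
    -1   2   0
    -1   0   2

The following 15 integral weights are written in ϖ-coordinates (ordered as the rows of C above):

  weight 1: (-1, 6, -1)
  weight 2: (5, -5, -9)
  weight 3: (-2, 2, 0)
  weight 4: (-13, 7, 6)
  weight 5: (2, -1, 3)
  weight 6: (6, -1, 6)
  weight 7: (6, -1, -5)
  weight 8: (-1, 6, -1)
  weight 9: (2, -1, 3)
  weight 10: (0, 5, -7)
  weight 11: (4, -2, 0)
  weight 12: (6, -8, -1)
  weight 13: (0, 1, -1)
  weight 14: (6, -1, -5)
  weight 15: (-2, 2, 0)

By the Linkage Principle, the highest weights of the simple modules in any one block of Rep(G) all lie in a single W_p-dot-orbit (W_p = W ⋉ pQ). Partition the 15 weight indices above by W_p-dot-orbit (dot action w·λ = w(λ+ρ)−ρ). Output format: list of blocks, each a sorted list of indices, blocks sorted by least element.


Dynkin diagram of C (from the 4 off-diagonal −1 entries): A_3.

Alcove-folded reps (p=7, 15 weights, presented ϖ-order):

    [1] (0, 7, 0)
    [2] (4, 1, 1)
    [3] (1, 2, 0)
    [4] (2, 1, 0)
    [5] (3, 0, 4)
    [6] (0, 7, 0)
    [7] (3, 0, 4)
    [8] (0, 7, 0)
    [9] (3, 0, 4)
    [10] (5, 1, 1)
    [11] (4, 1, 1)
    [12] (0, 7, 0)
    [13] (1, 2, 0)
    [14] (3, 0, 4)
    [15] (1, 2, 0)

6 distinct reps among the 15 weights ⇒ 6 W_7-linkage classes:

[[1, 6, 8, 12], [2, 11], [3, 13, 15], [4], [5, 7, 9, 14], [10]]


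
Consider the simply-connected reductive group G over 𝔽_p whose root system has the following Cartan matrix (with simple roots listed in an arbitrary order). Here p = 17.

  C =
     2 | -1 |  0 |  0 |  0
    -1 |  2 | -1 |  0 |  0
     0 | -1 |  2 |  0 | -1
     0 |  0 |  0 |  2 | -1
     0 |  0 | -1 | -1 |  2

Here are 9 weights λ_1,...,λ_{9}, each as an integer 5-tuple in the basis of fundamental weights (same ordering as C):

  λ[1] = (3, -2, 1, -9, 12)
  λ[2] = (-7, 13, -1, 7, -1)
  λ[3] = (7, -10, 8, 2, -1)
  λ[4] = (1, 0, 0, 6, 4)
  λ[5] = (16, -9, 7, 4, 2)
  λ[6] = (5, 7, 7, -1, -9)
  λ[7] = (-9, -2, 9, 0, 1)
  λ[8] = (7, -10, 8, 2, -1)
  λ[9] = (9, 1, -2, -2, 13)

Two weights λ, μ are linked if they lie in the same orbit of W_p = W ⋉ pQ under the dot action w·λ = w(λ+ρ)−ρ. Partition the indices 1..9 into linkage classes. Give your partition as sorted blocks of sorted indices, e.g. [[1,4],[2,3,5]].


Type A_5, rank 5, |W|=720; reorder rows/cols to standard.

λ_j+ρ reflected into Ā_17 (⟨·,θ^∨⟩≤17); 5-tuples as given:

    λ_1 → (2, 1, 1, 7, 5)
    λ_2 → (1, 8, 0, 3, 0)
    λ_3 → (1, 8, 0, 3, 0)
    λ_4 → (2, 1, 1, 7, 5)
    λ_5 → (1, 8, 0, 3, 0)
    λ_6 → (1, 8, 0, 3, 0)
    λ_7 → (1, 8, 1, 1, 2)
    λ_8 → (1, 8, 0, 3, 0)
    λ_9 → (2, 1, 1, 7, 5)

Grouping the 9 weights by Ā_17-representative: 3 linkage classes.

[[1, 4, 9], [2, 3, 5, 6, 8], [7]]


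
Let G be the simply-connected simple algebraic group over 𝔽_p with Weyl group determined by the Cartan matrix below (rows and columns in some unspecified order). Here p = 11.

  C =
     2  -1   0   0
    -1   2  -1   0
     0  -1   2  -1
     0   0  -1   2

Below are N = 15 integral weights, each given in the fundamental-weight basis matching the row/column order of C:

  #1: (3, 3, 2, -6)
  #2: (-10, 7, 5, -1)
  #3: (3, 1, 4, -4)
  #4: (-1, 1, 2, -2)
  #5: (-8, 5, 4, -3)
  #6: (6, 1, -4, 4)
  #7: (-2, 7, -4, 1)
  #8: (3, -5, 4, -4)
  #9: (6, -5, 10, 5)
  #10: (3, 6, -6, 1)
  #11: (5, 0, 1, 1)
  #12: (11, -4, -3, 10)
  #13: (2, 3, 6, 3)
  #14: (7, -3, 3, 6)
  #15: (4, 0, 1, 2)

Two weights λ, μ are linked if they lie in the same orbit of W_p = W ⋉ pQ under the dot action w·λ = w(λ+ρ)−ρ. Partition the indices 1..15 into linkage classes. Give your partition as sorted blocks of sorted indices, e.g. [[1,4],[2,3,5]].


C ↔ A_4 under row/col permutation; |W(A_4)| = 120.

Each λ_j+ρ reduced to Ā_11; 4-tuples below use C's row order:

  1: (4, 2, 2, 3) · 2: (5, 1, 2, 3) · 3: (4, 2, 2, 3) · 4: (0, 2, 2, 1) · 5: (6, 1, 2, 2) · 6: (6, 1, 2, 2) · 7: (1, 4, 2, 1) · 8: (0, 2, 2, 1) · 9: (4, 2, 2, 3) · 10: (4, 2, 2, 3) · 11: (6, 1, 2, 2) · 12: (0, 2, 2, 1) · 13: (4, 0, 4, 3) · 14: (0, 2, 2, 1) · 15: (5, 1, 2, 3)

Grouping the 15 weights by Ā_11-representative: 6 linkage classes.

[[1, 3, 9, 10], [2, 15], [4, 8, 12, 14], [5, 6, 11], [7], [13]]


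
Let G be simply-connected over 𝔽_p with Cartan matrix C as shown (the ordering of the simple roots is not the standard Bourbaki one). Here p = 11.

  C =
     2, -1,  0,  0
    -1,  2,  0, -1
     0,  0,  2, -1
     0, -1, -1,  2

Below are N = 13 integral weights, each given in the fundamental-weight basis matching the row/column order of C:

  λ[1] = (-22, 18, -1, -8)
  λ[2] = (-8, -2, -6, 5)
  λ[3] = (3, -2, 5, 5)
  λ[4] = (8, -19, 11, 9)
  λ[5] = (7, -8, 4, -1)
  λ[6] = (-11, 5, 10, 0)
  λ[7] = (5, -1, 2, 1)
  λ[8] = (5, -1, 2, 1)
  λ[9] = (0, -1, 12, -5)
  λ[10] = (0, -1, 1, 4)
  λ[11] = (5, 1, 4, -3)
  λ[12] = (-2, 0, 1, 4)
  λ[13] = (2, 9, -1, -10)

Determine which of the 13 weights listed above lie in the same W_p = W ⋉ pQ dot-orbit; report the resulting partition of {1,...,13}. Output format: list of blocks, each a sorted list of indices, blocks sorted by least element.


A_4 Cartan matrix, 4 simple roots permuted; ρ=(1,1,1,1).

Each λ_j+ρ reduced to Ā_11; 4-tuples below use C's row order:

  [1] (1, 1, 7, 0)
  [2] (1, 0, 2, 5)
  [3] (1, 0, 2, 5)
  [4] (1, 1, 7, 0)
  [5] (1, 0, 2, 5)
  [6] (1, 0, 1, 3)
  [7] (6, 0, 3, 2)
  [8] (6, 0, 3, 2)
  [9] (1, 1, 7, 0)
  [10] (1, 0, 2, 5)
  [11] (6, 0, 3, 2)
  [12] (1, 0, 2, 5)
  [13] (1, 1, 7, 0)

These 13 weights hit 4 W_11-dot-orbits; sizes (4, 5, 1, 3):

[[1, 4, 9, 13], [2, 3, 5, 10, 12], [6], [7, 8, 11]]


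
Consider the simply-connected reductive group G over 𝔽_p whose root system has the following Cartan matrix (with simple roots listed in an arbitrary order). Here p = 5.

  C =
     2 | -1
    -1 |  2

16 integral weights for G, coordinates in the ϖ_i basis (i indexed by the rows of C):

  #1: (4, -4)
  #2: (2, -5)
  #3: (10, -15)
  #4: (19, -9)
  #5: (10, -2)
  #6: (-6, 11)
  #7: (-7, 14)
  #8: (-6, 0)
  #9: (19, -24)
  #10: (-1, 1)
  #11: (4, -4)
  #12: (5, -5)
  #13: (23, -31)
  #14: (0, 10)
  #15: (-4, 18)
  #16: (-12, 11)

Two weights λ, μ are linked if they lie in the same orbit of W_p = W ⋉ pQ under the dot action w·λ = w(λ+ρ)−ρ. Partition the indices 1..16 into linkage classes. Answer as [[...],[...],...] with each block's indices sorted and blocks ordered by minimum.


Cartan matrix: type A_2 (|W|=6); un-permuting the 2 rows.

Each λ_j+ρ reduced to Ā_5; 2-tuples below use C's row order:

  λ_1+ρ ↦ (2, 3) · λ_2+ρ ↦ (1, 3) · λ_3+ρ ↦ (1, 3) · λ_4+ρ ↦ (0, 2) · λ_5+ρ ↦ (1, 4) · λ_6+ρ ↦ (0, 2) · λ_7+ρ ↦ (1, 4) · λ_8+ρ ↦ (1, 4) · λ_9+ρ ↦ (0, 2) · λ_10+ρ ↦ (0, 2) · λ_11+ρ ↦ (2, 3) · λ_12+ρ ↦ (1, 3) · λ_13+ρ ↦ (1, 4) · λ_14+ρ ↦ (3, 1) · λ_15+ρ ↦ (3, 1) · λ_16+ρ ↦ (1, 3)

The 16 indices split into 5 linkage classes (same alcove rep ⇔ same W_5-dot-orbit):

[[1, 11], [2, 3, 12, 16], [4, 6, 9, 10], [5, 7, 8, 13], [14, 15]]


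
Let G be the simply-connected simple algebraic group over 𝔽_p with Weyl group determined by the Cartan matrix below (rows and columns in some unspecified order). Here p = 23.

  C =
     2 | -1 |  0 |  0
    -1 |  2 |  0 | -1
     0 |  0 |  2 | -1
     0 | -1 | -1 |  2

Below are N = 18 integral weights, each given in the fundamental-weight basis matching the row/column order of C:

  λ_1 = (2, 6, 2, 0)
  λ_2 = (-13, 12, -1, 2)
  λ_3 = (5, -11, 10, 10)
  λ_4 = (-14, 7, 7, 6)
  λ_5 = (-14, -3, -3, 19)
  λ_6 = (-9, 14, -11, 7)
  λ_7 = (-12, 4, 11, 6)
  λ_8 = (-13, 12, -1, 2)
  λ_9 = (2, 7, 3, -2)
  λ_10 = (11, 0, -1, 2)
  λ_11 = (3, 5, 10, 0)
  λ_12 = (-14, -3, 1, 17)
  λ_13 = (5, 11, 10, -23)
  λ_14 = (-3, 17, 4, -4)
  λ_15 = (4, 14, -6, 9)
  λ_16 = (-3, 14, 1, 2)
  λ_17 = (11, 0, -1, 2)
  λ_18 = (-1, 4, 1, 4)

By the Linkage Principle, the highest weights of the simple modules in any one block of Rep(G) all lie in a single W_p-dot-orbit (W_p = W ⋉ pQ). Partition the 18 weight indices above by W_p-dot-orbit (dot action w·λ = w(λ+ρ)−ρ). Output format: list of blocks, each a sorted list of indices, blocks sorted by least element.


Type A_4, rank 4, |W|=120; reorder rows/cols to standard.

Each λ_j+ρ reduced to Ā_23; 4-tuples below use C's row order:

  λ_1+ρ ↦ (3, 7, 3, 1)
  λ_2+ρ ↦ (12, 1, 0, 3)
  λ_3+ρ ↦ (4, 6, 11, 1)
  λ_4+ρ ↦ (8, 5, 8, 2)
  λ_5+ρ ↦ (2, 13, 2, 3)
  λ_6+ρ ↦ (8, 5, 8, 2)
  λ_7+ρ ↦ (4, 6, 11, 1)
  λ_8+ρ ↦ (12, 1, 0, 3)
  λ_9+ρ ↦ (3, 7, 3, 1)
  λ_10+ρ ↦ (12, 1, 0, 3)
  λ_11+ρ ↦ (4, 6, 11, 1)
  λ_12+ρ ↦ (2, 13, 2, 3)
  λ_13+ρ ↦ (4, 6, 11, 1)
  λ_14+ρ ↦ (2, 13, 2, 3)
  λ_15+ρ ↦ (2, 13, 2, 3)
  λ_16+ρ ↦ (2, 13, 2, 3)
  λ_17+ρ ↦ (12, 1, 0, 3)
  λ_18+ρ ↦ (0, 5, 2, 5)

The 18 indices split into 6 linkage classes (same alcove rep ⇔ same W_23-dot-orbit):

[[1, 9], [2, 8, 10, 17], [3, 7, 11, 13], [4, 6], [5, 12, 14, 15, 16], [18]]


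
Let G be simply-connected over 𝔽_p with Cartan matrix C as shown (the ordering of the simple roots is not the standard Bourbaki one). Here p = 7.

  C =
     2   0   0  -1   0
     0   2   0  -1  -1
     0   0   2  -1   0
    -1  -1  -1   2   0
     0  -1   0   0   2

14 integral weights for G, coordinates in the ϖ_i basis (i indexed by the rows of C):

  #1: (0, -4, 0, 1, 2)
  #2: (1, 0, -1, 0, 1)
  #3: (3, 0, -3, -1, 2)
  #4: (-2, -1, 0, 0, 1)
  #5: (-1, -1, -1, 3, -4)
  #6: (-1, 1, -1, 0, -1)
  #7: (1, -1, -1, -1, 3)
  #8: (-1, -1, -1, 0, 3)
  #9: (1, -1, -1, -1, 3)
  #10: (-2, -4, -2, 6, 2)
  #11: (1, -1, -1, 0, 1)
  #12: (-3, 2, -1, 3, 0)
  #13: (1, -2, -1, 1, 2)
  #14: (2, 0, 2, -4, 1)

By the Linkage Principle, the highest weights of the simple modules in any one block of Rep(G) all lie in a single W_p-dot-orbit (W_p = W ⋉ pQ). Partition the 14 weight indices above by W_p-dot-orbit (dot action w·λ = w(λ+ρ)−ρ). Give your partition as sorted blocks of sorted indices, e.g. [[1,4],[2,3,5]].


C ↔ D_5 under row/col permutation; |W(D_5)| = 1920.

W_7-reps of the 14 weights in Ā_7 (same 5-coord order as C):

  [1] (0, 2, 0, 1, 0)
  [2] (2, 0, 0, 1, 2)
  [3] (2, 0, 0, 1, 2)
  [4] (1, 0, 1, 0, 2)
  [5] (0, 2, 0, 1, 0)
  [6] (0, 2, 0, 1, 0)
  [7] (2, 0, 0, 0, 4)
  [8] (0, 0, 0, 1, 4)
  [9] (2, 0, 0, 0, 4)
  [10] (1, 0, 1, 0, 2)
  [11] (2, 0, 0, 1, 2)
  [12] (1, 0, 1, 0, 2)
  [13] (2, 0, 0, 1, 2)
  [14] (0, 2, 0, 1, 0)

5 distinct reps among the 14 weights ⇒ 5 W_7-linkage classes:

[[1, 5, 6, 14], [2, 3, 11, 13], [4, 10, 12], [7, 9], [8]]


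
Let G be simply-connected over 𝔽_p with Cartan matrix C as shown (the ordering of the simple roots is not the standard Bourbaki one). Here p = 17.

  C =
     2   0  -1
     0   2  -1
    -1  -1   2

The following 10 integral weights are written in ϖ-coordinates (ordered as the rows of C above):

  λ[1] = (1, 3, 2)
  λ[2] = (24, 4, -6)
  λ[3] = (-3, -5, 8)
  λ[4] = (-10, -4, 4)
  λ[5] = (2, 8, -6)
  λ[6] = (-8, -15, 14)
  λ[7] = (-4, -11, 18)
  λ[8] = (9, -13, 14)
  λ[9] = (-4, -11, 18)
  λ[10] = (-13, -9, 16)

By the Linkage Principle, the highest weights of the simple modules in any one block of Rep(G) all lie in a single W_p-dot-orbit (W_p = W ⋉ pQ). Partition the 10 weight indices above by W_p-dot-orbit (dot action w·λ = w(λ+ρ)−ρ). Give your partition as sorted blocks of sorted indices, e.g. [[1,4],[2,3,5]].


Cartan matrix: type A_3 (|W|=24); un-permuting the 3 rows.

Each λ_j+ρ reduced to Ā_17; 3-tuples below use C's row order:

  1: (2, 4, 3);  2: (9, 5, 3);  3: (2, 4, 3);  4: (2, 4, 3);  5: (2, 4, 3);  6: (1, 8, 6);  7: (1, 8, 6);  8: (2, 4, 3);  9: (1, 8, 6);  10: (9, 5, 3)

These 10 weights hit 3 W_17-dot-orbits; sizes (5, 2, 3):

[[1, 3, 4, 5, 8], [2, 10], [6, 7, 9]]


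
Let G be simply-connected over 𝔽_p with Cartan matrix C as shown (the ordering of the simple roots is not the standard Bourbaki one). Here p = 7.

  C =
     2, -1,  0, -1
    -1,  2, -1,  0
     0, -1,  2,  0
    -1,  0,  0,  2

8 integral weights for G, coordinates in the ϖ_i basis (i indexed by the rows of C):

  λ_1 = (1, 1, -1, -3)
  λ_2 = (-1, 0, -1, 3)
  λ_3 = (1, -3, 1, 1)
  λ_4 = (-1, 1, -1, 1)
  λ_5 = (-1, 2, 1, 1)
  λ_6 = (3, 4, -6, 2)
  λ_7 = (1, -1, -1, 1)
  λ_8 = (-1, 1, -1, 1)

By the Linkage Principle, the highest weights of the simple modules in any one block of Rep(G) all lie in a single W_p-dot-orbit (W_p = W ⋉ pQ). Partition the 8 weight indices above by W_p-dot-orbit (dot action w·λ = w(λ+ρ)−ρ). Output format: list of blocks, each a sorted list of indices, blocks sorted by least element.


Root system A_4: the 4×4 matrix C matches after relabeling.

Each λ_j+ρ reduced to Ā_7; 4-tuples below use C's row order:

  λ_1+ρ ↦ (0, 2, 0, 2) · λ_2+ρ ↦ (0, 1, 0, 4) · λ_3+ρ ↦ (0, 2, 0, 2) · λ_4+ρ ↦ (0, 2, 0, 2) · λ_5+ρ ↦ (0, 3, 2, 2) · λ_6+ρ ↦ (2, 0, 0, 2) · λ_7+ρ ↦ (2, 0, 0, 2) · λ_8+ρ ↦ (0, 2, 0, 2)

4 distinct reps among the 8 weights ⇒ 4 W_7-linkage classes:

[[1, 3, 4, 8], [2], [5], [6, 7]]


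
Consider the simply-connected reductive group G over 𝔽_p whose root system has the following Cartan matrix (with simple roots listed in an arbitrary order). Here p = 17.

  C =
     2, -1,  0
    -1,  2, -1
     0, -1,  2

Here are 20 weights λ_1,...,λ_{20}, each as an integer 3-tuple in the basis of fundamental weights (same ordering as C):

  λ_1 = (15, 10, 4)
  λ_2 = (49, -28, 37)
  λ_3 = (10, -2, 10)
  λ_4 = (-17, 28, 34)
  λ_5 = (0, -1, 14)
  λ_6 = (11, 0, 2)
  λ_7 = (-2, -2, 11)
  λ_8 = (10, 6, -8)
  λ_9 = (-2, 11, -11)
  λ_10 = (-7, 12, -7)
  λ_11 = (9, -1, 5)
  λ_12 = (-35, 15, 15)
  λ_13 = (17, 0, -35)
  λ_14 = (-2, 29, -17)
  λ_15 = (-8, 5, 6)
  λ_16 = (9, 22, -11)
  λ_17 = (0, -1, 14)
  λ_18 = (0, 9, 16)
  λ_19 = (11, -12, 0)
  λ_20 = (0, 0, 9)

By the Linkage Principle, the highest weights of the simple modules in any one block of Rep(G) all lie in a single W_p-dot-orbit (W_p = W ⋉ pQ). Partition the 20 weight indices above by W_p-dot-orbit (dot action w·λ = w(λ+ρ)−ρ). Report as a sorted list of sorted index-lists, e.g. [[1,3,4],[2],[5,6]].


C ↔ A_3 under row/col permutation; |W(A_3)| = 24.

λ_j+ρ reflected into Ā_17 (⟨·,θ^∨⟩≤17); 3-tuples as given:

  1: (1, 1, 10);  2: (6, 1, 6);  3: (6, 1, 6);  4: (12, 1, 3);  5: (1, 0, 15);  6: (12, 1, 3);  7: (1, 1, 10);  8: (10, 0, 6);  9: (1, 1, 10);  10: (6, 1, 6);  11: (10, 0, 6);  12: (1, 0, 15);  13: (1, 0, 15);  14: (12, 1, 3);  15: (6, 1, 6);  16: (6, 1, 6);  17: (1, 0, 15);  18: (10, 0, 6);  19: (1, 1, 10);  20: (1, 1, 10)

Partition of {1..20} into 5 W_17-dot-orbits:

[[1, 7, 9, 19, 20], [2, 3, 10, 15, 16], [4, 6, 14], [5, 12, 13, 17], [8, 11, 18]]


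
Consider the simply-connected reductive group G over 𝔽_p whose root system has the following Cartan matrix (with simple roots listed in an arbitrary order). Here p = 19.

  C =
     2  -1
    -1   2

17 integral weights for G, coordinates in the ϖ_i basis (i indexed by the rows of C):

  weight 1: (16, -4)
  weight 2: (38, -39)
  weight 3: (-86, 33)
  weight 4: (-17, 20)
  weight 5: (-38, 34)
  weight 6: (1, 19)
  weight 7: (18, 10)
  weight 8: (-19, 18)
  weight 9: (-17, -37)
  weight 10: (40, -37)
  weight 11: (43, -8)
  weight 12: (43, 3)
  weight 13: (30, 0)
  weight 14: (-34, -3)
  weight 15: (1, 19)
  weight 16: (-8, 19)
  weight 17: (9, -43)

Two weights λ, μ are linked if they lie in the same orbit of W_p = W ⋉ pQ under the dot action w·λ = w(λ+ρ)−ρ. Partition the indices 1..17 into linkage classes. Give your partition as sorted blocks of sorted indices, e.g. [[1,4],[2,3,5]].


Root system A_2: the 2×2 matrix C matches after relabeling.

Alcove-folded reps (p=19, 17 weights, presented ϖ-order):

  1: (14, 3)
  2: (18, 1)
  3: (4, 9)
  4: (14, 3)
  5: (1, 16)
  6: (1, 16)
  7: (8, 0)
  8: (18, 1)
  9: (14, 3)
  10: (14, 3)
  11: (6, 12)
  12: (4, 9)
  13: (6, 12)
  14: (14, 3)
  15: (1, 16)
  16: (6, 12)
  17: (4, 9)

Grouping the 17 weights by Ā_19-representative: 6 linkage classes.

[[1, 4, 9, 10, 14], [2, 8], [3, 12, 17], [5, 6, 15], [7], [11, 13, 16]]


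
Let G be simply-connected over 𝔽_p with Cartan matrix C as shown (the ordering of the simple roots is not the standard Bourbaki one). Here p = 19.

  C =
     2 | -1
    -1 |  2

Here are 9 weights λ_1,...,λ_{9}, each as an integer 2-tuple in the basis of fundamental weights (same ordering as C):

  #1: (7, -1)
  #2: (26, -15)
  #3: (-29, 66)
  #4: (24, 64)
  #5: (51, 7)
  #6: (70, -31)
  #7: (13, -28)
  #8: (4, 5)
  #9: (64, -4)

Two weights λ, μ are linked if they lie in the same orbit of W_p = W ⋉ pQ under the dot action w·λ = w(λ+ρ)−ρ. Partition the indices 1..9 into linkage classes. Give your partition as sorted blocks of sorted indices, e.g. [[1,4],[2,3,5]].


A_2 Cartan matrix, 2 simple roots permuted; ρ=(1,1).

Alcove-folded reps (p=19, 9 weights, presented ϖ-order):

    [1] (8, 0)
    [2] (5, 6)
    [3] (1, 9)
    [4] (5, 6)
    [5] (5, 3)
    [6] (5, 3)
    [7] (5, 6)
    [8] (5, 6)
    [9] (5, 3)

Linkage partition of the 9 weights (4 classes, p=19):

[[1], [2, 4, 7, 8], [3], [5, 6, 9]]


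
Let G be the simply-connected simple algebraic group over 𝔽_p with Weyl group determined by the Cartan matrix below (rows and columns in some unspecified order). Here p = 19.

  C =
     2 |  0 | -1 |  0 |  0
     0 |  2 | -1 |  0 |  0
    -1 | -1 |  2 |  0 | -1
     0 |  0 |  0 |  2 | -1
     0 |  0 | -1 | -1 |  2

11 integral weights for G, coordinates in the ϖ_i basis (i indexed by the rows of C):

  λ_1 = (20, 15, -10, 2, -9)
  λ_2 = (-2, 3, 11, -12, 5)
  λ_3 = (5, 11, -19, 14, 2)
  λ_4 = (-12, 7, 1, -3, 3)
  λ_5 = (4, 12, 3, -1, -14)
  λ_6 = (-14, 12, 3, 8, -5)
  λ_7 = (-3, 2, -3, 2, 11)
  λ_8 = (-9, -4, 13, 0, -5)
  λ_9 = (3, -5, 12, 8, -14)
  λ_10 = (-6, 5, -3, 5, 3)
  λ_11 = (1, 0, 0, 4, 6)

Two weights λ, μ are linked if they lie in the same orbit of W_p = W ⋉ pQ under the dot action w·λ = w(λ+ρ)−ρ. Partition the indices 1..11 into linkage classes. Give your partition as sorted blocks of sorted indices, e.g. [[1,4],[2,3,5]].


Cartan matrix: type D_5 (|W|=1920); un-permuting the 5 rows.

Ā_19 reps of the 11 weights (D_5, coords as presented):

  [1] (2, 1, 1, 5, 2) · [2] (2, 1, 1, 3, 3) · [3] (3, 9, 3, 0, 0) · [4] (2, 1, 1, 5, 2) · [5] (0, 0, 4, 4, 2) · [6] (0, 0, 4, 4, 2) · [7] (2, 1, 1, 3, 3) · [8] (7, 2, 1, 3, 0) · [9] (0, 0, 4, 4, 2) · [10] (2, 1, 1, 3, 3) · [11] (2, 1, 1, 5, 2)

5 distinct reps among the 11 weights ⇒ 5 W_19-linkage classes:

[[1, 4, 11], [2, 7, 10], [3], [5, 6, 9], [8]]


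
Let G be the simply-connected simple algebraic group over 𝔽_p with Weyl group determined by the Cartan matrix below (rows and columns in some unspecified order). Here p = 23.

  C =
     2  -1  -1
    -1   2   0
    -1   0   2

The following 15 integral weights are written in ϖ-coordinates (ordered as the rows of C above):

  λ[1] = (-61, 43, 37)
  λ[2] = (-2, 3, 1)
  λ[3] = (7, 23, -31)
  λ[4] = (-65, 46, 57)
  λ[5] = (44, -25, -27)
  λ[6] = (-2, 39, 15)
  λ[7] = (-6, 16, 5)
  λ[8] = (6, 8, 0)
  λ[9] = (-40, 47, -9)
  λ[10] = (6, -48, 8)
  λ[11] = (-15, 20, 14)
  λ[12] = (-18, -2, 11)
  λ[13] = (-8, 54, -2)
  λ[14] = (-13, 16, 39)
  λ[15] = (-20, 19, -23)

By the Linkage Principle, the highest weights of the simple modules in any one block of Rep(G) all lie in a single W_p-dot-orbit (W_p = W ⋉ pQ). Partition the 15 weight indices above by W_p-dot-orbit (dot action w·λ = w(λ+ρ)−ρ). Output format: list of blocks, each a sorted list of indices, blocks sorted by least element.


Root system A_3: the 3×3 matrix C matches after relabeling.

Alcove-folded reps (p=23, 15 weights, presented ϖ-order):

  1: (14, 7, 1)
  2: (1, 3, 1)
  3: (14, 7, 1)
  4: (5, 12, 1)
  5: (1, 3, 1)
  6: (7, 9, 1)
  7: (5, 12, 1)
  8: (7, 9, 1)
  9: (14, 7, 1)
  10: (7, 9, 1)
  11: (14, 7, 1)
  12: (5, 12, 1)
  13: (14, 7, 1)
  14: (5, 12, 1)
  15: (1, 3, 1)

4 distinct reps among the 15 weights ⇒ 4 W_23-linkage classes:

[[1, 3, 9, 11, 13], [2, 5, 15], [4, 7, 12, 14], [6, 8, 10]]


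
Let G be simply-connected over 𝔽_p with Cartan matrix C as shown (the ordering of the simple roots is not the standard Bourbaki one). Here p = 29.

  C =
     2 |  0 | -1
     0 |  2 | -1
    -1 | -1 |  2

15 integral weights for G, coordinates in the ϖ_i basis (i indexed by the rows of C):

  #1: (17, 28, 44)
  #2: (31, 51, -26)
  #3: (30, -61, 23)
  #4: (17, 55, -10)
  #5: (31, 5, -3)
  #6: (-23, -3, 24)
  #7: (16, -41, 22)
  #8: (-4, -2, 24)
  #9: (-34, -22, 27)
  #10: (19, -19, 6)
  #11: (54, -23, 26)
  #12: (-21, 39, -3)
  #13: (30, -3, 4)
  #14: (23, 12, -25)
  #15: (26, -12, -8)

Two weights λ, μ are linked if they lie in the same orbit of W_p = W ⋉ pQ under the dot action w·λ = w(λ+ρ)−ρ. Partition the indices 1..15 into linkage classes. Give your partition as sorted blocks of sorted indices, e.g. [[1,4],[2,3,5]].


A_3 Cartan matrix, 3 simple roots permuted; ρ=(1,1,1).

Alcove-folded reps (p=29, 15 weights, presented ϖ-order):

    1: (0, 11, 13)
    2: (22, 2, 1)
    3: (22, 3, 2)
    4: (9, 7, 11)
    5: (22, 2, 1)
    6: (22, 2, 1)
    7: (11, 12, 6)
    8: (3, 1, 21)
    9: (3, 1, 21)
    10: (9, 7, 11)
    11: (22, 3, 2)
    12: (9, 7, 11)
    13: (22, 3, 2)
    14: (0, 11, 13)
    15: (9, 7, 11)

Grouping the 15 weights by Ā_29-representative: 6 linkage classes.

[[1, 14], [2, 5, 6], [3, 11, 13], [4, 10, 12, 15], [7], [8, 9]]


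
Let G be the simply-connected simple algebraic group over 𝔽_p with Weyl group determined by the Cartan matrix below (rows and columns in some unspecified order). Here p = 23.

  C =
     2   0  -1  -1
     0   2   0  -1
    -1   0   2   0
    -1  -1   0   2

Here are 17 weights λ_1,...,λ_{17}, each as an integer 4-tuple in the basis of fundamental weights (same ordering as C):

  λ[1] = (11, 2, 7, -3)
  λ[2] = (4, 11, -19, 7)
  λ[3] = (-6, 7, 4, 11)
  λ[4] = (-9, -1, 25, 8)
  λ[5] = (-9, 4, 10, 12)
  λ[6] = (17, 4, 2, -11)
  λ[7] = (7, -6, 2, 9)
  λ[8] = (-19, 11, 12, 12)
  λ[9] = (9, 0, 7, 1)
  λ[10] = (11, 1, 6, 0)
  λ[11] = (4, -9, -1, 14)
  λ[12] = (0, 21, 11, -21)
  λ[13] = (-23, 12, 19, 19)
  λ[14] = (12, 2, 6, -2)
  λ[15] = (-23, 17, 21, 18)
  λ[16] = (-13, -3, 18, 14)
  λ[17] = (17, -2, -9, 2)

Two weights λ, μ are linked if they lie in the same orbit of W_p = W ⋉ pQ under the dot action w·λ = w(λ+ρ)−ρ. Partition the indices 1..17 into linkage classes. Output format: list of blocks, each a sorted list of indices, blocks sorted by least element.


A_4 Cartan matrix, 4 simple roots permuted; ρ=(1,1,1,1).

Each λ_j+ρ reduced to Ā_23; 4-tuples below use C's row order:

  [1] (10, 1, 8, 2)
  [2] (8, 5, 3, 5)
  [3] (5, 8, 0, 7)
  [4] (5, 1, 14, 3)
  [5] (8, 5, 3, 5)
  [6] (8, 5, 3, 5)
  [7] (8, 5, 3, 5)
  [8] (8, 5, 3, 5)
  [9] (10, 1, 8, 2)
  [10] (12, 2, 7, 1)
  [11] (5, 8, 0, 7)
  [12] (12, 2, 7, 1)
  [13] (10, 1, 8, 2)
  [14] (12, 2, 7, 1)
  [15] (5, 1, 14, 3)
  [16] (12, 2, 7, 1)
  [17] (10, 1, 8, 2)

5 distinct reps among the 17 weights ⇒ 5 W_23-linkage classes:

[[1, 9, 13, 17], [2, 5, 6, 7, 8], [3, 11], [4, 15], [10, 12, 14, 16]]


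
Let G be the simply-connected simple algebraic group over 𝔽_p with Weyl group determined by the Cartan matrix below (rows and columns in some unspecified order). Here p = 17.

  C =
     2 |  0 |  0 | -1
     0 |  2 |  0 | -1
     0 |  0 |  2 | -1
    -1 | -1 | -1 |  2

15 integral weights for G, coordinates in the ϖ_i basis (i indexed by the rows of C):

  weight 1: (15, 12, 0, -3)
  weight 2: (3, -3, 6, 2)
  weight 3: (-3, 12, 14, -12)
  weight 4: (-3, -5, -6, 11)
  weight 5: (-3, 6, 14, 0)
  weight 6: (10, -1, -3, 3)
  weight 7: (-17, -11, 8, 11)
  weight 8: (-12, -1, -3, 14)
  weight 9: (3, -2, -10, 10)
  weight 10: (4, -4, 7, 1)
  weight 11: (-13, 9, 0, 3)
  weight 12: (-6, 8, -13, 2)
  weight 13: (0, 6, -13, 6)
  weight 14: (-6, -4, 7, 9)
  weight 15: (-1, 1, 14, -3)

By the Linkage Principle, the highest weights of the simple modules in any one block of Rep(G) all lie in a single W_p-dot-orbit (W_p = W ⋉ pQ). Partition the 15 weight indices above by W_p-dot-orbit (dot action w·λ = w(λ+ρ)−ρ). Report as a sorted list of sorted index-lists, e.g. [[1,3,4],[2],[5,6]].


C ↔ D_4 under row/col permutation; |W(D_4)| = 192.

Alcove-folded reps (p=17, 15 weights, presented ϖ-order):

  λ_1+ρ ↦ (4, 1, 9, 1) · λ_2+ρ ↦ (4, 2, 7, 1) · λ_3+ρ ↦ (11, 0, 2, 2) · λ_4+ρ ↦ (2, 4, 5, 1) · λ_5+ρ ↦ (4, 1, 9, 1) · λ_6+ρ ↦ (11, 0, 2, 2) · λ_7+ρ ↦ (2, 4, 5, 1) · λ_8+ρ ↦ (11, 0, 2, 2) · λ_9+ρ ↦ (4, 1, 9, 1) · λ_10+ρ ↦ (4, 2, 7, 1) · λ_11+ρ ↦ (4, 2, 7, 1) · λ_12+ρ ↦ (7, 3, 0, 2) · λ_13+ρ ↦ (4, 2, 7, 1) · λ_14+ρ ↦ (4, 2, 7, 1) · λ_15+ρ ↦ (2, 0, 13, 0)

Partition of {1..15} into 6 W_17-dot-orbits:

[[1, 5, 9], [2, 10, 11, 13, 14], [3, 6, 8], [4, 7], [12], [15]]


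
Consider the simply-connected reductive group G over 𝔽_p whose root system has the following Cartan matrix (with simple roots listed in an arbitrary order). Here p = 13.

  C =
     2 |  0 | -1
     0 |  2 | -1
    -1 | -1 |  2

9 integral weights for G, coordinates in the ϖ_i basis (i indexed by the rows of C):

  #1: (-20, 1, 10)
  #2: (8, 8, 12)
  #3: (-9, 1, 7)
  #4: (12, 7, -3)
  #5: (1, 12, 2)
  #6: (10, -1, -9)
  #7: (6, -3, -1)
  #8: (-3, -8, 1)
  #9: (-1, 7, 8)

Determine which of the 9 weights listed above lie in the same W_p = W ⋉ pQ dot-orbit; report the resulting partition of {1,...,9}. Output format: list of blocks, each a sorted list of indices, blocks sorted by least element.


A_3 Cartan matrix, 3 simple roots permuted; ρ=(1,1,1).

Alcove-folded reps (p=13, 9 weights, presented ϖ-order):

  [1] (5, 0, 2);  [2] (4, 4, 5);  [3] (8, 2, 0);  [4] (5, 0, 2);  [5] (3, 8, 0);  [6] (3, 8, 0);  [7] (5, 0, 2);  [8] (5, 0, 2);  [9] (4, 4, 5)

These 9 weights hit 4 W_13-dot-orbits; sizes (4, 2, 1, 2):

[[1, 4, 7, 8], [2, 9], [3], [5, 6]]


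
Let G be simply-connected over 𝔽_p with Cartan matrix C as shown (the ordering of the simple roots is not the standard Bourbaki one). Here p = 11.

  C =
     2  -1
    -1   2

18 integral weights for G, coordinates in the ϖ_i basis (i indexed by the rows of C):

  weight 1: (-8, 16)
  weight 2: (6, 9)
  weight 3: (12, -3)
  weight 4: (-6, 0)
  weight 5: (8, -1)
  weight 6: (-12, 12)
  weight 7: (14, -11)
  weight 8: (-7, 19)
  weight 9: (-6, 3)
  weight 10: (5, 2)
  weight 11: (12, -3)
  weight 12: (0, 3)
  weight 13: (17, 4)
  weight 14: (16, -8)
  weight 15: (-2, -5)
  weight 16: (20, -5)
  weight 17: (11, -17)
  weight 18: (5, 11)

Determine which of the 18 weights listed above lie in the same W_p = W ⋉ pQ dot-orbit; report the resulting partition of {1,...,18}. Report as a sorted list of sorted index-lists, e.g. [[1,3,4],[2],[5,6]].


C ↔ A_2 under row/col permutation; |W(A_2)| = 6.

Folding the 18 weights λ_j+ρ into Ā_11 (reps in the given 2-coord order):

  λ_1+ρ ↦ (1, 4) · λ_2+ρ ↦ (1, 4) · λ_3+ρ ↦ (9, 0) · λ_4+ρ ↦ (1, 4) · λ_5+ρ ↦ (9, 0) · λ_6+ρ ↦ (9, 0) · λ_7+ρ ↦ (1, 6) · λ_8+ρ ↦ (3, 2) · λ_9+ρ ↦ (4, 1) · λ_10+ρ ↦ (6, 3) · λ_11+ρ ↦ (9, 0) · λ_12+ρ ↦ (1, 4) · λ_13+ρ ↦ (1, 6) · λ_14+ρ ↦ (4, 1) · λ_15+ρ ↦ (4, 1) · λ_16+ρ ↦ (1, 6) · λ_17+ρ ↦ (1, 6) · λ_18+ρ ↦ (1, 4)

6 distinct reps among the 18 weights ⇒ 6 W_11-linkage classes:

[[1, 2, 4, 12, 18], [3, 5, 6, 11], [7, 13, 16, 17], [8], [9, 14, 15], [10]]


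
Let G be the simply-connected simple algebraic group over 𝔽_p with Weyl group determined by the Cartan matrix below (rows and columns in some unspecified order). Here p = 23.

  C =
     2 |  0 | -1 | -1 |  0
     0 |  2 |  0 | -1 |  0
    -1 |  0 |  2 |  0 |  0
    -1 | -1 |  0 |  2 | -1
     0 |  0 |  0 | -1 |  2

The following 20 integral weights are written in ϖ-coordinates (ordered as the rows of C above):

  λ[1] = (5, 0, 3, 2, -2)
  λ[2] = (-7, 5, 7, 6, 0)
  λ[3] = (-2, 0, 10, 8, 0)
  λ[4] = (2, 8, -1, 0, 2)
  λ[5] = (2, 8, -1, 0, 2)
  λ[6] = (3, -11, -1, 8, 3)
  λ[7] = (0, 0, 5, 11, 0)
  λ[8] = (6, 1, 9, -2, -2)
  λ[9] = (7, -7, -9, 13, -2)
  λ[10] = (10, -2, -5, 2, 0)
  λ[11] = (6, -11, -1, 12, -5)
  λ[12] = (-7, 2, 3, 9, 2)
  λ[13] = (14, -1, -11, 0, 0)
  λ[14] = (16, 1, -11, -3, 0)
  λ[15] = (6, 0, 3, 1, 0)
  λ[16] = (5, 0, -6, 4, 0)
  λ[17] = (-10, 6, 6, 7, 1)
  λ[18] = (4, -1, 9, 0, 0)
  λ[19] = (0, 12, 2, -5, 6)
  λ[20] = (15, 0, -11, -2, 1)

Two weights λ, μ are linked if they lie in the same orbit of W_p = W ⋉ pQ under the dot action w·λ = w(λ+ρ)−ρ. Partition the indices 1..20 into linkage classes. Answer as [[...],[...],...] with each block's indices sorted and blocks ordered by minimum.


Root system D_5: the 5×5 matrix C matches after relabeling.

W_23-reps of the 20 weights in Ā_23 (same 5-coord order as C):

  1: (6, 1, 4, 2, 1)
  2: (6, 6, 2, 1, 1)
  3: (6, 1, 4, 2, 1)
  4: (3, 9, 0, 1, 3)
  5: (3, 9, 0, 1, 3)
  6: (3, 9, 0, 1, 3)
  7: (6, 1, 4, 2, 1)
  8: (5, 0, 10, 1, 1)
  9: (6, 6, 2, 1, 1)
  10: (6, 1, 4, 2, 1)
  11: (3, 9, 0, 1, 3)
  12: (3, 3, 2, 4, 3)
  13: (5, 0, 10, 1, 1)
  14: (5, 0, 10, 1, 1)
  15: (6, 1, 4, 2, 1)
  16: (1, 1, 5, 5, 1)
  17: (6, 6, 2, 1, 1)
  18: (5, 0, 10, 1, 1)
  19: (3, 9, 0, 1, 3)
  20: (5, 0, 10, 1, 1)

Partition of {1..20} into 6 W_23-dot-orbits:

[[1, 3, 7, 10, 15], [2, 9, 17], [4, 5, 6, 11, 19], [8, 13, 14, 18, 20], [12], [16]]


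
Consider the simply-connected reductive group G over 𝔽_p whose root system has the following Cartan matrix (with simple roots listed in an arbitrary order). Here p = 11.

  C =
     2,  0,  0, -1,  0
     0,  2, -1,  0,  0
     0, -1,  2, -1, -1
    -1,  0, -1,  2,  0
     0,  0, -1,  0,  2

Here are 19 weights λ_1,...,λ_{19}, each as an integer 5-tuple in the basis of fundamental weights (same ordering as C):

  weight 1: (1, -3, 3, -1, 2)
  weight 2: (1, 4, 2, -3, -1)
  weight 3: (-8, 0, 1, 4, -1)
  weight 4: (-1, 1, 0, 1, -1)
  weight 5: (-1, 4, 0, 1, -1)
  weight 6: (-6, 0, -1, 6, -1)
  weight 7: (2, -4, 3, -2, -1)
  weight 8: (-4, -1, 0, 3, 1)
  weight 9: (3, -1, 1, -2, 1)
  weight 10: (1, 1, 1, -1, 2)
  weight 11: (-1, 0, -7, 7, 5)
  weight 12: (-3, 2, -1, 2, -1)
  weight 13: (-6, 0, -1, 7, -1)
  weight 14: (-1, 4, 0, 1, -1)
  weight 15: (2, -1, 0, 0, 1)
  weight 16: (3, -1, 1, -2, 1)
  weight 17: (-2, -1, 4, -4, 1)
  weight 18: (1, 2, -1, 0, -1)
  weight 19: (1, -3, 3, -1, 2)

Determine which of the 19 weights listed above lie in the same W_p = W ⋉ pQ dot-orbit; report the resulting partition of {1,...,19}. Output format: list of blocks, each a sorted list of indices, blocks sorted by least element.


Cartan matrix: type D_5 (|W|=1920); un-permuting the 5 rows.

W_11-reps of the 19 weights in Ā_11 (same 5-coord order as C):

    1: (2, 2, 2, 0, 3)
    2: (0, 5, 1, 2, 0)
    3: (5, 1, 0, 2, 0)
    4: (0, 2, 1, 2, 0)
    5: (0, 5, 1, 2, 0)
    6: (5, 1, 0, 2, 0)
    7: (2, 3, 0, 1, 0)
    8: (3, 0, 1, 1, 2)
    9: (3, 0, 1, 1, 2)
    10: (2, 2, 2, 0, 3)
    11: (0, 5, 1, 2, 0)
    12: (2, 3, 0, 1, 0)
    13: (5, 1, 0, 2, 0)
    14: (0, 5, 1, 2, 0)
    15: (3, 0, 1, 1, 2)
    16: (3, 0, 1, 1, 2)
    17: (3, 0, 1, 1, 2)
    18: (2, 3, 0, 1, 0)
    19: (2, 2, 2, 0, 3)

Grouping the 19 weights by Ā_11-representative: 6 linkage classes.

[[1, 10, 19], [2, 5, 11, 14], [3, 6, 13], [4], [7, 12, 18], [8, 9, 15, 16, 17]]


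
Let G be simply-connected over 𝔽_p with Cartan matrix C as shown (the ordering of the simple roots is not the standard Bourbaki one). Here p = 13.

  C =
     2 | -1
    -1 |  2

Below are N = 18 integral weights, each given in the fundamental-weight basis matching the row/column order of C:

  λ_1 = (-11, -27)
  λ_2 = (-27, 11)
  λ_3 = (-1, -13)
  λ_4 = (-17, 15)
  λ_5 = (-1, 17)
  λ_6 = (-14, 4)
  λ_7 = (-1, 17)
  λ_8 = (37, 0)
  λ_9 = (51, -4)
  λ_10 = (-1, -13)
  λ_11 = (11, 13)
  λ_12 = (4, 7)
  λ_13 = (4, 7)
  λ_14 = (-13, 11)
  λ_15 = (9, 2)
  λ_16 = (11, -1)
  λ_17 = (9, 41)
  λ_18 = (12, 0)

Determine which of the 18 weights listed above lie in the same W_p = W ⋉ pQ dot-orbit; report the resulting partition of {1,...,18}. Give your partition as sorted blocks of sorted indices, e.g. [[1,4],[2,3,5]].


C ↔ A_2 under row/col permutation; |W(A_2)| = 6.

Ā_13 reps of the 18 weights (A_2, coords as presented):

  [1] (10, 3) · [2] (1, 0) · [3] (12, 0) · [4] (10, 3) · [5] (5, 8) · [6] (5, 8) · [7] (5, 8) · [8] (1, 0) · [9] (10, 3) · [10] (12, 0) · [11] (1, 0) · [12] (5, 8) · [13] (5, 8) · [14] (12, 0) · [15] (10, 3) · [16] (12, 0) · [17] (10, 3) · [18] (12, 0)

4 distinct reps among the 18 weights ⇒ 4 W_13-linkage classes:

[[1, 4, 9, 15, 17], [2, 8, 11], [3, 10, 14, 16, 18], [5, 6, 7, 12, 13]]


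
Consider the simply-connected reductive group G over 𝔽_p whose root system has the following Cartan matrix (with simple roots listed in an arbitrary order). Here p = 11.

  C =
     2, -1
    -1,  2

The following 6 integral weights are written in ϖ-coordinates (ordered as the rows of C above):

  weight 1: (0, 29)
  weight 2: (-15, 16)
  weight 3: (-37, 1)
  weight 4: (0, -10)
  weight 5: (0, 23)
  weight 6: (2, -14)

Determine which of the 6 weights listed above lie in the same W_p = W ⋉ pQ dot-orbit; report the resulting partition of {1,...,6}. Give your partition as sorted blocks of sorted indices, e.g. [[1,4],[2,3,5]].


C ↔ A_2 under row/col permutation; |W(A_2)| = 6.

W_11-reps of the 6 weights in Ā_11 (same 2-coord order as C):

  λ_1 → (2, 1) · λ_2 → (5, 3) · λ_3 → (2, 1) · λ_4 → (8, 1) · λ_5 → (8, 1) · λ_6 → (8, 1)

These 6 weights hit 3 W_11-dot-orbits; sizes (2, 1, 3):

[[1, 3], [2], [4, 5, 6]]


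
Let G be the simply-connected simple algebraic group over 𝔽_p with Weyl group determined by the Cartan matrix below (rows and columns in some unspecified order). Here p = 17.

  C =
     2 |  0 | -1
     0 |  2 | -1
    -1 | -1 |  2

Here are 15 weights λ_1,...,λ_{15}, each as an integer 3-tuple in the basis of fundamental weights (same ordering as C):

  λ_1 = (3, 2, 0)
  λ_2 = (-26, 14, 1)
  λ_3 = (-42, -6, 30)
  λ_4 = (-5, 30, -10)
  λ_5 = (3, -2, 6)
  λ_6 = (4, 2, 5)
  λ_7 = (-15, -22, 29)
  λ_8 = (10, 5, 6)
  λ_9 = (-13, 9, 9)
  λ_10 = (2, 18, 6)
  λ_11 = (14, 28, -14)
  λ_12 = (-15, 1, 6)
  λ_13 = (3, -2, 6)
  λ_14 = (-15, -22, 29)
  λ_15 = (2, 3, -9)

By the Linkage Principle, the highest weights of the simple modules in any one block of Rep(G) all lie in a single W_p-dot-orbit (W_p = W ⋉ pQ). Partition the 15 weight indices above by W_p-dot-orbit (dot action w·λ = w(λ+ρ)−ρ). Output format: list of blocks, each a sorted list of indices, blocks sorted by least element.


Cartan matrix: type A_3 (|W|=24); un-permuting the 3 rows.

W_17-reps of the 15 weights in Ā_17 (same 3-coord order as C):

    λ_1 → (4, 3, 1)
    λ_2 → (6, 0, 9)
    λ_3 → (7, 5, 2)
    λ_4 → (4, 3, 1)
    λ_5 → (4, 1, 6)
    λ_6 → (5, 3, 6)
    λ_7 → (4, 3, 1)
    λ_8 → (4, 1, 6)
    λ_9 → (7, 5, 2)
    λ_10 → (7, 5, 2)
    λ_11 → (12, 2, 1)
    λ_12 → (7, 5, 2)
    λ_13 → (4, 1, 6)
    λ_14 → (4, 3, 1)
    λ_15 → (4, 3, 1)

These 15 weights hit 6 W_17-dot-orbits; sizes (5, 1, 4, 3, 1, 1):

[[1, 4, 7, 14, 15], [2], [3, 9, 10, 12], [5, 8, 13], [6], [11]]


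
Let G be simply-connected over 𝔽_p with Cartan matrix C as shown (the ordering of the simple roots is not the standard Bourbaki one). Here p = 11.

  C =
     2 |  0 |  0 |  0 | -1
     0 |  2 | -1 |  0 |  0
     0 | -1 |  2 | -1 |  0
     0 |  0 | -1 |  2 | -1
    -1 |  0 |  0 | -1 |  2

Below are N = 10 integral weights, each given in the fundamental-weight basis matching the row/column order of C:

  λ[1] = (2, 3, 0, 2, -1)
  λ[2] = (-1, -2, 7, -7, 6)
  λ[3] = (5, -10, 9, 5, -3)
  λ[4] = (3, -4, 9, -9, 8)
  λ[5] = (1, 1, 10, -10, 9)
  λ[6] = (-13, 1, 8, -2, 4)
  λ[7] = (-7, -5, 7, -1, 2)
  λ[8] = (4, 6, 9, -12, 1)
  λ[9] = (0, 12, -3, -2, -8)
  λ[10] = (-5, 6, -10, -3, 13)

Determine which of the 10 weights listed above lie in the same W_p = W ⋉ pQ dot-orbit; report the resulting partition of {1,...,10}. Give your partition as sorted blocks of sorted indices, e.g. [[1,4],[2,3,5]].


Type A_5, rank 5, |W|=720; reorder rows/cols to standard.

Each λ_j+ρ reduced to Ā_11; 5-tuples below use C's row order:

  1: (3, 4, 1, 3, 0)
  2: (0, 1, 1, 6, 1)
  3: (2, 0, 1, 1, 3)
  4: (0, 1, 1, 6, 1)
  5: (0, 1, 1, 6, 2)
  6: (0, 1, 1, 6, 1)
  7: (3, 4, 1, 3, 0)
  8: (2, 0, 1, 1, 3)
  9: (0, 1, 1, 6, 1)
  10: (0, 1, 1, 6, 1)

Grouping the 10 weights by Ā_11-representative: 4 linkage classes.

[[1, 7], [2, 4, 6, 9, 10], [3, 8], [5]]


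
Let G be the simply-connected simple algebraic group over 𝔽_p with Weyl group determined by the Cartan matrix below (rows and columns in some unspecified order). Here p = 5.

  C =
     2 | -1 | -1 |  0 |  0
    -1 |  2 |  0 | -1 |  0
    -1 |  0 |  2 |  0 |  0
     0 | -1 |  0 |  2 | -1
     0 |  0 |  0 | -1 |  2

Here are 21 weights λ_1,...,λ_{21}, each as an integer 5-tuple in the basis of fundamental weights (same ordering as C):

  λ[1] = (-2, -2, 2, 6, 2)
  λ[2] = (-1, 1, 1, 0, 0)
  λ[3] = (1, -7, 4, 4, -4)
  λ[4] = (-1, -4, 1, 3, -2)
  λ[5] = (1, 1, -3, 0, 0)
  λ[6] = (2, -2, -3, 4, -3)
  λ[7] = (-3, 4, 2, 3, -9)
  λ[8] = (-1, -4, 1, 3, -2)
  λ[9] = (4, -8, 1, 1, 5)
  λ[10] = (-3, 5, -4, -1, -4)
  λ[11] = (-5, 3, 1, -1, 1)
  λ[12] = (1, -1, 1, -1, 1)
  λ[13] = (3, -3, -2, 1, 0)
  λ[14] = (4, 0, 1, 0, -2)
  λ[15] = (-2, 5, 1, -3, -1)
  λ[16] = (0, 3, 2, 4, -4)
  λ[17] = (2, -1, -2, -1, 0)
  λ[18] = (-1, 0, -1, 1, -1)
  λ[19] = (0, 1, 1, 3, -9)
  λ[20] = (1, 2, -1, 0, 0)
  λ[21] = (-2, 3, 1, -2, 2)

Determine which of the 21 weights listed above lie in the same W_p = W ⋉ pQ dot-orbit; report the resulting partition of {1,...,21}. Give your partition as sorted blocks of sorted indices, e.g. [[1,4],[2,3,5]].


Root system A_5: the 5×5 matrix C matches after relabeling.

W_5-reps of the 21 weights in Ā_5 (same 5-coord order as C):

  λ_1 → (0, 2, 1, 1, 0)
  λ_2 → (0, 2, 1, 1, 0)
  λ_3 → (1, 2, 1, 0, 1)
  λ_4 → (2, 0, 1, 0, 1)
  λ_5 → (0, 2, 1, 1, 0)
  λ_6 → (0, 1, 0, 2, 0)
  λ_7 → (1, 2, 1, 0, 1)
  λ_8 → (2, 0, 1, 0, 1)
  λ_9 → (0, 1, 0, 2, 0)
  λ_10 → (1, 2, 1, 0, 1)
  λ_11 → (2, 0, 1, 0, 1)
  λ_12 → (2, 0, 1, 0, 1)
  λ_13 → (1, 2, 1, 0, 1)
  λ_14 → (1, 2, 1, 0, 1)
  λ_15 → (0, 3, 1, 0, 0)
  λ_16 → (0, 3, 1, 0, 0)
  λ_17 → (2, 0, 1, 0, 1)
  λ_18 → (0, 1, 0, 2, 0)
  λ_19 → (1, 1, 1, 1, 0)
  λ_20 → (0, 3, 1, 0, 0)
  λ_21 → (0, 2, 1, 1, 0)

Grouping the 21 weights by Ā_5-representative: 6 linkage classes.

[[1, 2, 5, 21], [3, 7, 10, 13, 14], [4, 8, 11, 12, 17], [6, 9, 18], [15, 16, 20], [19]]


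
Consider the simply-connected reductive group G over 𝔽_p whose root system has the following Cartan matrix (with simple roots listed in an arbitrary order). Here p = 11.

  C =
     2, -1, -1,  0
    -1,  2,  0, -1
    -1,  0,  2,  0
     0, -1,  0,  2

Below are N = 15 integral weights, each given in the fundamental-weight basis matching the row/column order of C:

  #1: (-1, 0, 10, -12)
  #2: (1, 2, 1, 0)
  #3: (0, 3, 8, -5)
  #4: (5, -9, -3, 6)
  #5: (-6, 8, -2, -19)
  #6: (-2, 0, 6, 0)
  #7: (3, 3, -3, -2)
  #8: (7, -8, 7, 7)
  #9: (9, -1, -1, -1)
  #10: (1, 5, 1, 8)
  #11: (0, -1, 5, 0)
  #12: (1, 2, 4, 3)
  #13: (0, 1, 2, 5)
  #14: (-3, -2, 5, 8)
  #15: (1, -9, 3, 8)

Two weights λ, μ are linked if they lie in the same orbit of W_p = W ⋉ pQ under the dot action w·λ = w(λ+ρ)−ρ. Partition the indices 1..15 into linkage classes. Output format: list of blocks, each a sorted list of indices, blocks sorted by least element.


Cartan matrix: type A_4 (|W|=120); un-permuting the 4 rows.

Ā_11 reps of the 15 weights (A_4, coords as presented):

  λ_1 → (10, 0, 0, 0);  λ_2 → (2, 3, 2, 1);  λ_3 → (1, 0, 6, 1);  λ_4 → (2, 3, 2, 1);  λ_5 → (2, 3, 2, 1);  λ_6 → (1, 0, 6, 1);  λ_7 → (2, 3, 2, 1);  λ_8 → (1, 2, 2, 5);  λ_9 → (10, 0, 0, 0);  λ_10 → (4, 2, 2, 1);  λ_11 → (1, 0, 6, 1);  λ_12 → (2, 3, 2, 1);  λ_13 → (1, 2, 2, 5);  λ_14 → (1, 2, 2, 5);  λ_15 → (4, 2, 2, 1)

Linkage partition of the 15 weights (5 classes, p=11):

[[1, 9], [2, 4, 5, 7, 12], [3, 6, 11], [8, 13, 14], [10, 15]]
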